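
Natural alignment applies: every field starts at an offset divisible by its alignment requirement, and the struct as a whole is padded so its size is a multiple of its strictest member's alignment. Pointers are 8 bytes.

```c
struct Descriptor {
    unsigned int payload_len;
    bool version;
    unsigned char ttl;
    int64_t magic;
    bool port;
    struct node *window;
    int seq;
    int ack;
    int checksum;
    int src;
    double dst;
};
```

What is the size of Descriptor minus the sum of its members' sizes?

9

payload_len at 0 (size 4, align 4) → ends 4
version at 4 (size 1, align 1) → ends 5
ttl at 5 (size 1, align 1) → ends 6
pad 2 to align 8 for magic
magic at 8 (size 8, align 8) → ends 16
port at 16 (size 1, align 1) → ends 17
pad 7 to align 8 for window
window at 24 (size 8, align 8) → ends 32
seq at 32 (size 4, align 4) → ends 36
ack at 36 (size 4, align 4) → ends 40
checksum at 40 (size 4, align 4) → ends 44
src at 44 (size 4, align 4) → ends 48
dst at 48 (size 8, align 8) → ends 56
total 56 bytes, alignment 8
data bytes 47, size 56 → padding 9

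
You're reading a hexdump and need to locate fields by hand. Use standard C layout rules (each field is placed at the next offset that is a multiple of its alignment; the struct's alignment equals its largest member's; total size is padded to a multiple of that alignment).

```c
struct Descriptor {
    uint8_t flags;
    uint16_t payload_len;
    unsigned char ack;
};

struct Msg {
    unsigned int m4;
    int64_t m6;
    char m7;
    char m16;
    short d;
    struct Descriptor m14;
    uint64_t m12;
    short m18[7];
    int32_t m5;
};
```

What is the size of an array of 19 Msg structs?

Descriptor: @0: flags [1B, align 1] → 1; +1 pad (align 2); @2: payload_len [2B, align 2] → 4; @4: ack [1B, align 1] → 5; +1 tail pad (align 2); size 6, align 2
@0: m4 [4B, align 4] → 4
+4 pad (align 8)
@8: m6 [8B, align 8] → 16
@16: m7 [1B, align 1] → 17
@17: m16 [1B, align 1] → 18
@18: d [2B, align 2] → 20
@20: m14 [6B, align 2] → 26
+6 pad (align 8)
@32: m12 [8B, align 8] → 40
@40: m18 [14B, align 2] → 54
+2 pad (align 4)
@56: m5 [4B, align 4] → 60
+4 tail pad (align 8)
size 64, align 8
array of 19: 19 × 64 = 1216

1216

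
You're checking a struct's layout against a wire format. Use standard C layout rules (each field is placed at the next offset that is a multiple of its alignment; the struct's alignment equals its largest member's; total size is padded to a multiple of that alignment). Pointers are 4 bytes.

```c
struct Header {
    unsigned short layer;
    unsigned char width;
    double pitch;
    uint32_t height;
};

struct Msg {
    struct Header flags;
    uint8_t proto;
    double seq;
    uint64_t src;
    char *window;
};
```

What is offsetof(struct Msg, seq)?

Header: @0: layer [2B, align 2] → 2; @2: width [1B, align 1] → 3; +5 pad (align 8); @8: pitch [8B, align 8] → 16; @16: height [4B, align 4] → 20; +4 tail pad (align 8); size 24, align 8
@0: flags [24B, align 8] → 24
@24: proto [1B, align 1] → 25
+7 pad (align 8)
@32: seq [8B, align 8] → 40

32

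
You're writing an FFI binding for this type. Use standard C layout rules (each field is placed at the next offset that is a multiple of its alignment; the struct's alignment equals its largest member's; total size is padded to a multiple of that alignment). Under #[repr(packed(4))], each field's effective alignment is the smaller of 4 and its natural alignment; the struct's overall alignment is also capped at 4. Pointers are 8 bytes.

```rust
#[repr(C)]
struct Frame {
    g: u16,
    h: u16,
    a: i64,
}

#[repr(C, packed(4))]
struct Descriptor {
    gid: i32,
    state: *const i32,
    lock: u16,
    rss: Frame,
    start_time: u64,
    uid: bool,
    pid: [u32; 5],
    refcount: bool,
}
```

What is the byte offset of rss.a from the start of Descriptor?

Frame: g at 0 (size 2, align 2) → ends 2; h at 2 (size 2, align 2) → ends 4; pad 4 to align 8 for a; a at 8 (size 8, align 8) → ends 16; total 16 bytes, alignment 8
gid at 0 (size 4, align 4) → ends 4
state at 4 (size 8, align 4) → ends 12
lock at 12 (size 2, align 2) → ends 14
pad 2 to align 4 for rss
rss at 16 (size 16, align 4) → ends 32
within Frame: a at 8
16 + 8 = 24

24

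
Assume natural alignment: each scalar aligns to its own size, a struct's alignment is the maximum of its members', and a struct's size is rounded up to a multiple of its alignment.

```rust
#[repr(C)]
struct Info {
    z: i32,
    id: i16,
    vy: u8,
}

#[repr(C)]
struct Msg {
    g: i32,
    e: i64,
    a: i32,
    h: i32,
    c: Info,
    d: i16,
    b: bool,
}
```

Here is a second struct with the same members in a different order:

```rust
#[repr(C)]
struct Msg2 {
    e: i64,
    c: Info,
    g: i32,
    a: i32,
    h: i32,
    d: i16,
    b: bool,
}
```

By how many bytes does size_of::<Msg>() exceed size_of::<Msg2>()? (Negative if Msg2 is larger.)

Info: @0: z [4B, align 4] → 4; @4: id [2B, align 2] → 6; @6: vy [1B, align 1] → 7; +1 tail pad (align 4); size 8, align 4
@0: g [4B, align 4] → 4
+4 pad (align 8)
@8: e [8B, align 8] → 16
@16: a [4B, align 4] → 20
@20: h [4B, align 4] → 24
@24: c [8B, align 4] → 32
@32: d [2B, align 2] → 34
@34: b [1B, align 1] → 35
+5 tail pad (align 8)
size 40, align 8
— Msg2 —
@0: e [8B, align 8] → 8
@8: c [8B, align 4] → 16
@16: g [4B, align 4] → 20
@20: a [4B, align 4] → 24
@24: h [4B, align 4] → 28
@28: d [2B, align 2] → 30
@30: b [1B, align 1] → 31
+1 tail pad (align 8)
size 32, align 8
40 − 32 = 8

8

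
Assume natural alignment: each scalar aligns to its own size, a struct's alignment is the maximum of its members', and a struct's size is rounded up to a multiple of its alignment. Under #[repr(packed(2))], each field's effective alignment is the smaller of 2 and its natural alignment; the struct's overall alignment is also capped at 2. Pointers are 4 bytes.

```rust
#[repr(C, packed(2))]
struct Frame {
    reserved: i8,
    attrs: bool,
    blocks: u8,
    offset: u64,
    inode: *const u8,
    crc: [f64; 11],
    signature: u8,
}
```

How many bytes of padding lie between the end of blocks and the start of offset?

1

@0: reserved [1B, align 1] → 1
@1: attrs [1B, align 1] → 2
@2: blocks [1B, align 1] → 3
+1 pad (align 2)
@4: offset [8B, align 2] → 12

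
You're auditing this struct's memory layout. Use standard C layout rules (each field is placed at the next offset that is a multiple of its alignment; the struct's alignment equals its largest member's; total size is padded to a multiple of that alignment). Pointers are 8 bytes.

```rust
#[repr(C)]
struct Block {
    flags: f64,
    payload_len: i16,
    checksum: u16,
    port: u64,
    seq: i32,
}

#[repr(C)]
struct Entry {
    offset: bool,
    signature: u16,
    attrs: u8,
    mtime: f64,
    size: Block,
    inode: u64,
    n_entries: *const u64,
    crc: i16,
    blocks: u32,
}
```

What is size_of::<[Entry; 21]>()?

1512

Block: @0: flags [8B, align 8] → 8; @8: payload_len [2B, align 2] → 10; @10: checksum [2B, align 2] → 12; +4 pad (align 8); @16: port [8B, align 8] → 24; @24: seq [4B, align 4] → 28; +4 tail pad (align 8); size 32, align 8
@0: offset [1B, align 1] → 1
+1 pad (align 2)
@2: signature [2B, align 2] → 4
@4: attrs [1B, align 1] → 5
+3 pad (align 8)
@8: mtime [8B, align 8] → 16
@16: size [32B, align 8] → 48
@48: inode [8B, align 8] → 56
@56: n_entries [8B, align 8] → 64
@64: crc [2B, align 2] → 66
+2 pad (align 4)
@68: blocks [4B, align 4] → 72
size 72, align 8
array of 21: 21 × 72 = 1512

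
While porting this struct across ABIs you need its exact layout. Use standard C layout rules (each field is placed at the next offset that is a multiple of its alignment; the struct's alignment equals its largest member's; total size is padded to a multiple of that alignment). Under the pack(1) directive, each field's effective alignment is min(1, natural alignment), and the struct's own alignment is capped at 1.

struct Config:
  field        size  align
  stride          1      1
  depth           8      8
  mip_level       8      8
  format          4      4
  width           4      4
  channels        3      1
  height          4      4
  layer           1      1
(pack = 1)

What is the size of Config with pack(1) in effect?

@0: stride [1B, align 1] → 1
@1: depth [8B, align 1] → 9
@9: mip_level [8B, align 1] → 17
@17: format [4B, align 1] → 21
@21: width [4B, align 1] → 25
@25: channels [3B, align 1] → 28
@28: height [4B, align 1] → 32
@32: layer [1B, align 1] → 33
size 33, align 1

33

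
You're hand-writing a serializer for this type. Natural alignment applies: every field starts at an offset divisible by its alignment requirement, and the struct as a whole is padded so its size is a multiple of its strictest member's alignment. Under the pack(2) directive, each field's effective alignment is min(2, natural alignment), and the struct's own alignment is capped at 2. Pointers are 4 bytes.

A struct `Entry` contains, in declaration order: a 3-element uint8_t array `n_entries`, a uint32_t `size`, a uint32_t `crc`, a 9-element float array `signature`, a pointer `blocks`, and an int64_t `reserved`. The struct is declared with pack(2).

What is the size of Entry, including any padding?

@0: n_entries [3B, align 1] → 3
+1 pad (align 2)
@4: size [4B, align 2] → 8
@8: crc [4B, align 2] → 12
@12: signature [36B, align 2] → 48
@48: blocks [4B, align 2] → 52
@52: reserved [8B, align 2] → 60
size 60, align 2

60 bytes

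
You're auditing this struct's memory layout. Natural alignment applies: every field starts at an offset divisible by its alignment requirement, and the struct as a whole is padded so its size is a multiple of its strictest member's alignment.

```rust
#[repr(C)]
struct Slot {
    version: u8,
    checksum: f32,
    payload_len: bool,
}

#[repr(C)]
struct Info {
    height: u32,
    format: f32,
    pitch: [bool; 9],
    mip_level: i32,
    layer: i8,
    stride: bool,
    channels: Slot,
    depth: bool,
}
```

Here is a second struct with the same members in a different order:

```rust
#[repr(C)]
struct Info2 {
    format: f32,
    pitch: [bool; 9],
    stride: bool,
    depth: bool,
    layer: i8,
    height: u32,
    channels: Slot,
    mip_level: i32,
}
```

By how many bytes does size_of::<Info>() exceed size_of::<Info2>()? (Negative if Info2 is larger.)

8

Slot: @0: version [1B, align 1] → 1; +3 pad (align 4); @4: checksum [4B, align 4] → 8; @8: payload_len [1B, align 1] → 9; +3 tail pad (align 4); size 12, align 4
@0: height [4B, align 4] → 4
@4: format [4B, align 4] → 8
@8: pitch [9B, align 1] → 17
+3 pad (align 4)
@20: mip_level [4B, align 4] → 24
@24: layer [1B, align 1] → 25
@25: stride [1B, align 1] → 26
+2 pad (align 4)
@28: channels [12B, align 4] → 40
@40: depth [1B, align 1] → 41
+3 tail pad (align 4)
size 44, align 4
— Info2 —
@0: format [4B, align 4] → 4
@4: pitch [9B, align 1] → 13
@13: stride [1B, align 1] → 14
@14: depth [1B, align 1] → 15
@15: layer [1B, align 1] → 16
@16: height [4B, align 4] → 20
@20: channels [12B, align 4] → 32
@32: mip_level [4B, align 4] → 36
size 36, align 4
44 − 36 = 8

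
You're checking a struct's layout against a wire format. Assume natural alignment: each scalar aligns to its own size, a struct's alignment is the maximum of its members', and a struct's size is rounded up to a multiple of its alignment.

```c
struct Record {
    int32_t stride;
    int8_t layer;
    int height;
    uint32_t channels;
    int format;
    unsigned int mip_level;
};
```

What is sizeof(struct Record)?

24

stride at 0 (size 4, align 4) → ends 4
layer at 4 (size 1, align 1) → ends 5
pad 3 to align 4 for height
height at 8 (size 4, align 4) → ends 12
channels at 12 (size 4, align 4) → ends 16
format at 16 (size 4, align 4) → ends 20
mip_level at 20 (size 4, align 4) → ends 24
total 24 bytes, alignment 4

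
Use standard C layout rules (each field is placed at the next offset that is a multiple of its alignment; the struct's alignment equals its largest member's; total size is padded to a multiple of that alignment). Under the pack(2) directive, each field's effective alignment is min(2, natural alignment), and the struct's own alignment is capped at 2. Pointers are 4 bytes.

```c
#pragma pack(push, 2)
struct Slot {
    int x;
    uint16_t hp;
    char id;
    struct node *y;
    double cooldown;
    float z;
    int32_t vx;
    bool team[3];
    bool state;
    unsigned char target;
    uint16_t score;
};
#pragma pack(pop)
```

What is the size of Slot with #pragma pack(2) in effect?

36

@0: x [4B, align 2] → 4
@4: hp [2B, align 2] → 6
@6: id [1B, align 1] → 7
+1 pad (align 2)
@8: y [4B, align 2] → 12
@12: cooldown [8B, align 2] → 20
@20: z [4B, align 2] → 24
@24: vx [4B, align 2] → 28
@28: team [3B, align 1] → 31
@31: state [1B, align 1] → 32
@32: target [1B, align 1] → 33
+1 pad (align 2)
@34: score [2B, align 2] → 36
size 36, align 2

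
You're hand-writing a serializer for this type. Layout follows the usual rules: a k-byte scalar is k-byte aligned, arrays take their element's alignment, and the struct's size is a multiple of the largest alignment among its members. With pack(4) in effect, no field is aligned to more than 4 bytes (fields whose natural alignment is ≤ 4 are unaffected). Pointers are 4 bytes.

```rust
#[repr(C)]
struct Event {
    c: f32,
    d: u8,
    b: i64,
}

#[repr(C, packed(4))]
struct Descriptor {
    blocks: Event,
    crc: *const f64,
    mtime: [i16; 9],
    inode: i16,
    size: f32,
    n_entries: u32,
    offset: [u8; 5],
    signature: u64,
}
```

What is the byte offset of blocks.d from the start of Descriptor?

Event: c at 0 (size 4, align 4) → ends 4; d at 4 (size 1, align 1) → ends 5; pad 3 to align 8 for b; b at 8 (size 8, align 8) → ends 16; total 16 bytes, alignment 8
blocks at 0 (size 16, align 4) → ends 16
within Event: d at 4
0 + 4 = 4

4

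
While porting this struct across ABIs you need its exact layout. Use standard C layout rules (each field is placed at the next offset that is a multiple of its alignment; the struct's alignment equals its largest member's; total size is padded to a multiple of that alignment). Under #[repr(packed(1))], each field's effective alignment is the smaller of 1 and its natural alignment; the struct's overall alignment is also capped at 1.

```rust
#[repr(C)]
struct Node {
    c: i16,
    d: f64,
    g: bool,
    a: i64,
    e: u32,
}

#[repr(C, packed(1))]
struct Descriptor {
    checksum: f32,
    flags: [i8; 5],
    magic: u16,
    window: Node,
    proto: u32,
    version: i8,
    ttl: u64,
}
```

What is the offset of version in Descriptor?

Node: 0..2  c  (2B, 2-aligned); 2..8  -- padding (6B); 8..16  d  (8B, 8-aligned); 16..17  g  (1B, 1-aligned); 17..24  -- padding (7B); 24..32  a  (8B, 8-aligned); 32..36  e  (4B, 4-aligned); 36..40  -- tail padding (4B); sizeof = 40, alignof = 8
0..4  checksum  (4B, 1-aligned)
4..9  flags  (5B, 1-aligned)
9..11  magic  (2B, 1-aligned)
11..51  window  (40B, 1-aligned)
51..55  proto  (4B, 1-aligned)
55..56  version  (1B, 1-aligned)

55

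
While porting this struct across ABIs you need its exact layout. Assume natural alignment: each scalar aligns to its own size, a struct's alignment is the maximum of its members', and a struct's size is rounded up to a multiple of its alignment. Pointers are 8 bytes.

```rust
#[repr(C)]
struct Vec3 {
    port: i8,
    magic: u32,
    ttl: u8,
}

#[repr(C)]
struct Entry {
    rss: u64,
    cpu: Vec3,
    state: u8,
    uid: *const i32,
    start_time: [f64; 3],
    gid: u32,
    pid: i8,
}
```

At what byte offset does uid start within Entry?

24

Vec3: port at 0 (size 1, align 1) → ends 1; pad 3 to align 4 for magic; magic at 4 (size 4, align 4) → ends 8; ttl at 8 (size 1, align 1) → ends 9; tail pad 3 to reach multiple of 4; total 12 bytes, alignment 4
rss at 0 (size 8, align 8) → ends 8
cpu at 8 (size 12, align 4) → ends 20
state at 20 (size 1, align 1) → ends 21
pad 3 to align 8 for uid
uid at 24 (size 8, align 8) → ends 32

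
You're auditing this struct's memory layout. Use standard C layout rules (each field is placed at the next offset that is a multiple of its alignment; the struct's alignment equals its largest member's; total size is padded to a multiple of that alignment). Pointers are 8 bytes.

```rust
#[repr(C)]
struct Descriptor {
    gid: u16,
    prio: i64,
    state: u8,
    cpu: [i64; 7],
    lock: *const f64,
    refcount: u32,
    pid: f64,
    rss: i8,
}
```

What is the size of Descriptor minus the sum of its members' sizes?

24

@0: gid [2B, align 2] → 2
+6 pad (align 8)
@8: prio [8B, align 8] → 16
@16: state [1B, align 1] → 17
+7 pad (align 8)
@24: cpu [56B, align 8] → 80
@80: lock [8B, align 8] → 88
@88: refcount [4B, align 4] → 92
+4 pad (align 8)
@96: pid [8B, align 8] → 104
@104: rss [1B, align 1] → 105
+7 tail pad (align 8)
size 112, align 8
data bytes 88, size 112 → padding 24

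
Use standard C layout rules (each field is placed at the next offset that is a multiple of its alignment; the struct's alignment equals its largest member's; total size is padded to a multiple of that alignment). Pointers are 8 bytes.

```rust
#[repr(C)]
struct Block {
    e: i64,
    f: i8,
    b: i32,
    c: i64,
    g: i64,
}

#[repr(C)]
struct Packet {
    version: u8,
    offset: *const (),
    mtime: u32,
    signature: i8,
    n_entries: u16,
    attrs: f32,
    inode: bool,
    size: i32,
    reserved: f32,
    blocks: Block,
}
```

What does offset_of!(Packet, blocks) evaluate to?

40

Block: 0..8  e  (8B, 8-aligned); 8..9  f  (1B, 1-aligned); 9..12  -- padding (3B); 12..16  b  (4B, 4-aligned); 16..24  c  (8B, 8-aligned); 24..32  g  (8B, 8-aligned); sizeof = 32, alignof = 8
0..1  version  (1B, 1-aligned)
1..8  -- padding (7B)
8..16  offset  (8B, 8-aligned)
16..20  mtime  (4B, 4-aligned)
20..21  signature  (1B, 1-aligned)
21..22  -- padding (1B)
22..24  n_entries  (2B, 2-aligned)
24..28  attrs  (4B, 4-aligned)
28..29  inode  (1B, 1-aligned)
29..32  -- padding (3B)
32..36  size  (4B, 4-aligned)
36..40  reserved  (4B, 4-aligned)
40..72  blocks  (32B, 8-aligned)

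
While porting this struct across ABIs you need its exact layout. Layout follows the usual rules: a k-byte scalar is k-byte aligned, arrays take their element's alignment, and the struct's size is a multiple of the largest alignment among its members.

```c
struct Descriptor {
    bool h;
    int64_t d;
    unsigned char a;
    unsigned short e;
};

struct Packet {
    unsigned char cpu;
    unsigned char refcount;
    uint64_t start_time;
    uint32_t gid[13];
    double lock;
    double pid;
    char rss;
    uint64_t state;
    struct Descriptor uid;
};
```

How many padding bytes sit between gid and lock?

4

Descriptor: 0..1  h  (1B, 1-aligned); 1..8  -- padding (7B); 8..16  d  (8B, 8-aligned); 16..17  a  (1B, 1-aligned); 17..18  -- padding (1B); 18..20  e  (2B, 2-aligned); 20..24  -- tail padding (4B); sizeof = 24, alignof = 8
0..1  cpu  (1B, 1-aligned)
1..2  refcount  (1B, 1-aligned)
2..8  -- padding (6B)
8..16  start_time  (8B, 8-aligned)
16..68  gid  (52B, 4-aligned)
68..72  -- padding (4B)
72..80  lock  (8B, 8-aligned)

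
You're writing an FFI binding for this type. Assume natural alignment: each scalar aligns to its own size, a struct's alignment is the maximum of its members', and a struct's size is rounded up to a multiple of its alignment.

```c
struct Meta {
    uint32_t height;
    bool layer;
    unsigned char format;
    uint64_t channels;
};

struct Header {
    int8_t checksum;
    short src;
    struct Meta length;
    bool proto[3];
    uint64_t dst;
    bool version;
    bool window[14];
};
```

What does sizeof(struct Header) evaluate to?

Meta: height at 0 (size 4, align 4) → ends 4; layer at 4 (size 1, align 1) → ends 5; format at 5 (size 1, align 1) → ends 6; pad 2 to align 8 for channels; channels at 8 (size 8, align 8) → ends 16; total 16 bytes, alignment 8
checksum at 0 (size 1, align 1) → ends 1
pad 1 to align 2 for src
src at 2 (size 2, align 2) → ends 4
pad 4 to align 8 for length
length at 8 (size 16, align 8) → ends 24
proto at 24 (size 3, align 1) → ends 27
pad 5 to align 8 for dst
dst at 32 (size 8, align 8) → ends 40
version at 40 (size 1, align 1) → ends 41
window at 41 (size 14, align 1) → ends 55
tail pad 1 to reach multiple of 8
total 56 bytes, alignment 8

56 bytes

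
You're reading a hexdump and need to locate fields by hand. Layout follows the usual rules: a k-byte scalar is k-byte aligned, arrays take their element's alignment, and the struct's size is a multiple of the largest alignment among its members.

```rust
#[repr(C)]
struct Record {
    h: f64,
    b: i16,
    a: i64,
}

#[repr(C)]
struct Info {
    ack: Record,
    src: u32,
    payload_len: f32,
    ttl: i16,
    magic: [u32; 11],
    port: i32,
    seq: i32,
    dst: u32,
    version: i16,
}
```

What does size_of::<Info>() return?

96 bytes

Record: h at 0 (size 8, align 8) → ends 8; b at 8 (size 2, align 2) → ends 10; pad 6 to align 8 for a; a at 16 (size 8, align 8) → ends 24; total 24 bytes, alignment 8
ack at 0 (size 24, align 8) → ends 24
src at 24 (size 4, align 4) → ends 28
payload_len at 28 (size 4, align 4) → ends 32
ttl at 32 (size 2, align 2) → ends 34
pad 2 to align 4 for magic
magic at 36 (size 44, align 4) → ends 80
port at 80 (size 4, align 4) → ends 84
seq at 84 (size 4, align 4) → ends 88
dst at 88 (size 4, align 4) → ends 92
version at 92 (size 2, align 2) → ends 94
tail pad 2 to reach multiple of 8
total 96 bytes, alignment 8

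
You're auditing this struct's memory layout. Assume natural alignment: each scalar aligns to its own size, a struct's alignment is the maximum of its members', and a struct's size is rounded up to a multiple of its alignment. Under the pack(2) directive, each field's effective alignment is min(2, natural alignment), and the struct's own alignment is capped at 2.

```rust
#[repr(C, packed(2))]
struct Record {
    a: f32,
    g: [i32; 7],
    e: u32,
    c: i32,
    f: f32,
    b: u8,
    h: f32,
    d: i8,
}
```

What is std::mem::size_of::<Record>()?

@0: a [4B, align 2] → 4
@4: g [28B, align 2] → 32
@32: e [4B, align 2] → 36
@36: c [4B, align 2] → 40
@40: f [4B, align 2] → 44
@44: b [1B, align 1] → 45
+1 pad (align 2)
@46: h [4B, align 2] → 50
@50: d [1B, align 1] → 51
+1 tail pad (align 2)
size 52, align 2

52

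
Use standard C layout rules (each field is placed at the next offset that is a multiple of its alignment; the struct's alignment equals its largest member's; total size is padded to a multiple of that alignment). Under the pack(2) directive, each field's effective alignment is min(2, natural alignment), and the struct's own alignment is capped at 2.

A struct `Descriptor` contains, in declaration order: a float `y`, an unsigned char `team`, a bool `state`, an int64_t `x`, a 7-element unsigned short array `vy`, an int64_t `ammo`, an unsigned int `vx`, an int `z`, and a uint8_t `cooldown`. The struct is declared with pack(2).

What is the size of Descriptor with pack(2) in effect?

46

@0: y [4B, align 2] → 4
@4: team [1B, align 1] → 5
@5: state [1B, align 1] → 6
@6: x [8B, align 2] → 14
@14: vy [14B, align 2] → 28
@28: ammo [8B, align 2] → 36
@36: vx [4B, align 2] → 40
@40: z [4B, align 2] → 44
@44: cooldown [1B, align 1] → 45
+1 tail pad (align 2)
size 46, align 2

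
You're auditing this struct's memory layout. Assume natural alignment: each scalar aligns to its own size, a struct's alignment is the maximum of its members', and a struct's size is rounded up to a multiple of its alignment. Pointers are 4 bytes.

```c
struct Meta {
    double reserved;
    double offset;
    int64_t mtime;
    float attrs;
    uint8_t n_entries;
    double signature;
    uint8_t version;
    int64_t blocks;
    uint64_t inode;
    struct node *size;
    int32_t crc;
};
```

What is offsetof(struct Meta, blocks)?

reserved at 0 (size 8, align 8) → ends 8
offset at 8 (size 8, align 8) → ends 16
mtime at 16 (size 8, align 8) → ends 24
attrs at 24 (size 4, align 4) → ends 28
n_entries at 28 (size 1, align 1) → ends 29
pad 3 to align 8 for signature
signature at 32 (size 8, align 8) → ends 40
version at 40 (size 1, align 1) → ends 41
pad 7 to align 8 for blocks
blocks at 48 (size 8, align 8) → ends 56

48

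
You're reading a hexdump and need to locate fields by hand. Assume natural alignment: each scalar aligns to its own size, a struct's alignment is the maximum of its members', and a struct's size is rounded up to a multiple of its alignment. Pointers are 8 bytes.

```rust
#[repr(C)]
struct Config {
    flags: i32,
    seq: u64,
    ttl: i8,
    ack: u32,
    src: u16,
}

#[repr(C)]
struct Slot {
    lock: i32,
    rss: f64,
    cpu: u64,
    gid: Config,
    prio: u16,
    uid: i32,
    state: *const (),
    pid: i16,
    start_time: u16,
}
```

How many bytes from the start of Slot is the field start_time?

74

Config: @0: flags [4B, align 4] → 4; +4 pad (align 8); @8: seq [8B, align 8] → 16; @16: ttl [1B, align 1] → 17; +3 pad (align 4); @20: ack [4B, align 4] → 24; @24: src [2B, align 2] → 26; +6 tail pad (align 8); size 32, align 8
@0: lock [4B, align 4] → 4
+4 pad (align 8)
@8: rss [8B, align 8] → 16
@16: cpu [8B, align 8] → 24
@24: gid [32B, align 8] → 56
@56: prio [2B, align 2] → 58
+2 pad (align 4)
@60: uid [4B, align 4] → 64
@64: state [8B, align 8] → 72
@72: pid [2B, align 2] → 74
@74: start_time [2B, align 2] → 76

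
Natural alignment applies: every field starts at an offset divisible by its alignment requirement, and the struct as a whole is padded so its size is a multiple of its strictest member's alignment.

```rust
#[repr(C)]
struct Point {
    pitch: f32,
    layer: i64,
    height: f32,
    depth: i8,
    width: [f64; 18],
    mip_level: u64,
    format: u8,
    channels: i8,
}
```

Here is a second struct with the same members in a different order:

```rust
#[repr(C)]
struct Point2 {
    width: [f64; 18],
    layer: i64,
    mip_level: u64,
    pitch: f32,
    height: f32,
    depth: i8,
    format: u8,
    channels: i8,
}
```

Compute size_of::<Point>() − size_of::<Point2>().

0..4  pitch  (4B, 4-aligned)
4..8  -- padding (4B)
8..16  layer  (8B, 8-aligned)
16..20  height  (4B, 4-aligned)
20..21  depth  (1B, 1-aligned)
21..24  -- padding (3B)
24..168  width  (144B, 8-aligned)
168..176  mip_level  (8B, 8-aligned)
176..177  format  (1B, 1-aligned)
177..178  channels  (1B, 1-aligned)
178..184  -- tail padding (6B)
sizeof = 184, alignof = 8
— Point2 —
0..144  width  (144B, 8-aligned)
144..152  layer  (8B, 8-aligned)
152..160  mip_level  (8B, 8-aligned)
160..164  pitch  (4B, 4-aligned)
164..168  height  (4B, 4-aligned)
168..169  depth  (1B, 1-aligned)
169..170  format  (1B, 1-aligned)
170..171  channels  (1B, 1-aligned)
171..176  -- tail padding (5B)
sizeof = 176, alignof = 8
184 − 176 = 8

8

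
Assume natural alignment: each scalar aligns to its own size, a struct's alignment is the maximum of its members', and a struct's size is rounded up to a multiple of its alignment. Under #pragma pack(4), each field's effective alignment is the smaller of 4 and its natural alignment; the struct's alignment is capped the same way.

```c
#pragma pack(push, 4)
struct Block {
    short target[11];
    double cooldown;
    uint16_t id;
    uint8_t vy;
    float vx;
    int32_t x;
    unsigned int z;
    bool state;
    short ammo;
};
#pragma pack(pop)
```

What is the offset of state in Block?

48

target at 0 (size 22, align 2) → ends 22
pad 2 to align 4 for cooldown
cooldown at 24 (size 8, align 4) → ends 32
id at 32 (size 2, align 2) → ends 34
vy at 34 (size 1, align 1) → ends 35
pad 1 to align 4 for vx
vx at 36 (size 4, align 4) → ends 40
x at 40 (size 4, align 4) → ends 44
z at 44 (size 4, align 4) → ends 48
state at 48 (size 1, align 1) → ends 49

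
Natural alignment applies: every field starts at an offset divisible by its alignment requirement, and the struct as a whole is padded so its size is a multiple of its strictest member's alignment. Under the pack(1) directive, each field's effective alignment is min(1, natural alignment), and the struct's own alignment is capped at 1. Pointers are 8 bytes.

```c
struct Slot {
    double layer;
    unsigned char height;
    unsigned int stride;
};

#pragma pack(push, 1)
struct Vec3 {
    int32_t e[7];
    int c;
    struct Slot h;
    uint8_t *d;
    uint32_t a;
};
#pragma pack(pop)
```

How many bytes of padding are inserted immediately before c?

0

Slot: 0..8  layer  (8B, 8-aligned); 8..9  height  (1B, 1-aligned); 9..12  -- padding (3B); 12..16  stride  (4B, 4-aligned); sizeof = 16, alignof = 8
0..28  e  (28B, 1-aligned)
28..32  c  (4B, 1-aligned)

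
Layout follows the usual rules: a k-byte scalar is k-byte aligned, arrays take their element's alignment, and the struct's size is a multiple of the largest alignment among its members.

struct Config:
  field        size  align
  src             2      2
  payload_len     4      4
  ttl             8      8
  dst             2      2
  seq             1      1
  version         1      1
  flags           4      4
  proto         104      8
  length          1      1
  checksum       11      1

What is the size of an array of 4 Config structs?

@0: src [2B, align 2] → 2
+2 pad (align 4)
@4: payload_len [4B, align 4] → 8
@8: ttl [8B, align 8] → 16
@16: dst [2B, align 2] → 18
@18: seq [1B, align 1] → 19
@19: version [1B, align 1] → 20
@20: flags [4B, align 4] → 24
@24: proto [104B, align 8] → 128
@128: length [1B, align 1] → 129
@129: checksum [11B, align 1] → 140
+4 tail pad (align 8)
size 144, align 8
array of 4: 4 × 144 = 576

576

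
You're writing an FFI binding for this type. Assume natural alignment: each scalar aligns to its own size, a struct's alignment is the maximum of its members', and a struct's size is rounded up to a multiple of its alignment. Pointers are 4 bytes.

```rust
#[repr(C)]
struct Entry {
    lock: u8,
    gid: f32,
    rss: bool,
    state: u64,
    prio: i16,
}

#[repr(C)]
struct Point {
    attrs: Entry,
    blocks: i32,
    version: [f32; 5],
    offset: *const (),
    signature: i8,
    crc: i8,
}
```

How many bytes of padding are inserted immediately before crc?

Entry: 0..1  lock  (1B, 1-aligned); 1..4  -- padding (3B); 4..8  gid  (4B, 4-aligned); 8..9  rss  (1B, 1-aligned); 9..16  -- padding (7B); 16..24  state  (8B, 8-aligned); 24..26  prio  (2B, 2-aligned); 26..32  -- tail padding (6B); sizeof = 32, alignof = 8
0..32  attrs  (32B, 8-aligned)
32..36  blocks  (4B, 4-aligned)
36..56  version  (20B, 4-aligned)
56..60  offset  (4B, 4-aligned)
60..61  signature  (1B, 1-aligned)
61..62  crc  (1B, 1-aligned)

0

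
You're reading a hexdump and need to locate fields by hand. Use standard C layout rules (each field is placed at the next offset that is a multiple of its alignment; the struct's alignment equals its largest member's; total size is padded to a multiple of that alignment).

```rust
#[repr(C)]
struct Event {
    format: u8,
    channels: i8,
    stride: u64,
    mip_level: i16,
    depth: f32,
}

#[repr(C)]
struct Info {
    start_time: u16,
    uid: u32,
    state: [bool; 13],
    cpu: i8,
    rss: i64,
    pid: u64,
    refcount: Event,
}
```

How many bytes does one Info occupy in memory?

64

Event: 0..1  format  (1B, 1-aligned); 1..2  channels  (1B, 1-aligned); 2..8  -- padding (6B); 8..16  stride  (8B, 8-aligned); 16..18  mip_level  (2B, 2-aligned); 18..20  -- padding (2B); 20..24  depth  (4B, 4-aligned); sizeof = 24, alignof = 8
0..2  start_time  (2B, 2-aligned)
2..4  -- padding (2B)
4..8  uid  (4B, 4-aligned)
8..21  state  (13B, 1-aligned)
21..22  cpu  (1B, 1-aligned)
22..24  -- padding (2B)
24..32  rss  (8B, 8-aligned)
32..40  pid  (8B, 8-aligned)
40..64  refcount  (24B, 8-aligned)
sizeof = 64, alignof = 8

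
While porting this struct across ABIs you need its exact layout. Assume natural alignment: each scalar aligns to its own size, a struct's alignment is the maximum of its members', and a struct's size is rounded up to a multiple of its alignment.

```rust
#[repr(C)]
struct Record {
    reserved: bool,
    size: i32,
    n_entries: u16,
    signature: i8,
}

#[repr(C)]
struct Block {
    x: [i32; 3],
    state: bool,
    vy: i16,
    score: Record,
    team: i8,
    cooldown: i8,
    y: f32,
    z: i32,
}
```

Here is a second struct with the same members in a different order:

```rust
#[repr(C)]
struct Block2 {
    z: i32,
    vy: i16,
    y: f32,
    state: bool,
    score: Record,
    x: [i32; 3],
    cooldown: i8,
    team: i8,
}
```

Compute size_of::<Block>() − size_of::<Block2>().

-4

Record: reserved at 0 (size 1, align 1) → ends 1; pad 3 to align 4 for size; size at 4 (size 4, align 4) → ends 8; n_entries at 8 (size 2, align 2) → ends 10; signature at 10 (size 1, align 1) → ends 11; tail pad 1 to reach multiple of 4; total 12 bytes, alignment 4
x at 0 (size 12, align 4) → ends 12
state at 12 (size 1, align 1) → ends 13
pad 1 to align 2 for vy
vy at 14 (size 2, align 2) → ends 16
score at 16 (size 12, align 4) → ends 28
team at 28 (size 1, align 1) → ends 29
cooldown at 29 (size 1, align 1) → ends 30
pad 2 to align 4 for y
y at 32 (size 4, align 4) → ends 36
z at 36 (size 4, align 4) → ends 40
total 40 bytes, alignment 4
— Block2 —
z at 0 (size 4, align 4) → ends 4
vy at 4 (size 2, align 2) → ends 6
pad 2 to align 4 for y
y at 8 (size 4, align 4) → ends 12
state at 12 (size 1, align 1) → ends 13
pad 3 to align 4 for score
score at 16 (size 12, align 4) → ends 28
x at 28 (size 12, align 4) → ends 40
cooldown at 40 (size 1, align 1) → ends 41
team at 41 (size 1, align 1) → ends 42
tail pad 2 to reach multiple of 4
total 44 bytes, alignment 4
40 − 44 = -4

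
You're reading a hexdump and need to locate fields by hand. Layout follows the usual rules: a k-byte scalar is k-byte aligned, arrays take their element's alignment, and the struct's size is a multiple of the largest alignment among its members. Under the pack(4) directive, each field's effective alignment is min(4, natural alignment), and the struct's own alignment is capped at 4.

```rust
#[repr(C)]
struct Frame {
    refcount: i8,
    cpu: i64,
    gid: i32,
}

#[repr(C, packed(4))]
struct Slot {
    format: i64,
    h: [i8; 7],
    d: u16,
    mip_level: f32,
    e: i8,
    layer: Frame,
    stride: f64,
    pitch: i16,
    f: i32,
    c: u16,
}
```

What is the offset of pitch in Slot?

60

Frame: @0: refcount [1B, align 1] → 1; +7 pad (align 8); @8: cpu [8B, align 8] → 16; @16: gid [4B, align 4] → 20; +4 tail pad (align 8); size 24, align 8
@0: format [8B, align 4] → 8
@8: h [7B, align 1] → 15
+1 pad (align 2)
@16: d [2B, align 2] → 18
+2 pad (align 4)
@20: mip_level [4B, align 4] → 24
@24: e [1B, align 1] → 25
+3 pad (align 4)
@28: layer [24B, align 4] → 52
@52: stride [8B, align 4] → 60
@60: pitch [2B, align 2] → 62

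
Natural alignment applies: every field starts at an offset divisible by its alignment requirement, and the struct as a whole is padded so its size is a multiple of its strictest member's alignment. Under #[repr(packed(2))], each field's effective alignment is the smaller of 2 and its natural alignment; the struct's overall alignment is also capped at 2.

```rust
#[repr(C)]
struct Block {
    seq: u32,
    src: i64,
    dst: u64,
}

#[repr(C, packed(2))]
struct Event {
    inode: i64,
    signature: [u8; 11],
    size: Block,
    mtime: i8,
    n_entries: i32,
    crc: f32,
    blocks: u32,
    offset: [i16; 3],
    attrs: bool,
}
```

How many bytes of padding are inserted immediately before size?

1

Block: @0: seq [4B, align 4] → 4; +4 pad (align 8); @8: src [8B, align 8] → 16; @16: dst [8B, align 8] → 24; size 24, align 8
@0: inode [8B, align 2] → 8
@8: signature [11B, align 1] → 19
+1 pad (align 2)
@20: size [24B, align 2] → 44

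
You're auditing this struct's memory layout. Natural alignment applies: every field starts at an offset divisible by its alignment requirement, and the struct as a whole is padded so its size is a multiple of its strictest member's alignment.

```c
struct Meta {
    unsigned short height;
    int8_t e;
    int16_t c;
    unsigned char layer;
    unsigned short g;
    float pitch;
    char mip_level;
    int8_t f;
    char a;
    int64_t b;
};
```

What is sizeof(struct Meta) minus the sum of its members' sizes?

height at 0 (size 2, align 2) → ends 2
e at 2 (size 1, align 1) → ends 3
pad 1 to align 2 for c
c at 4 (size 2, align 2) → ends 6
layer at 6 (size 1, align 1) → ends 7
pad 1 to align 2 for g
g at 8 (size 2, align 2) → ends 10
pad 2 to align 4 for pitch
pitch at 12 (size 4, align 4) → ends 16
mip_level at 16 (size 1, align 1) → ends 17
f at 17 (size 1, align 1) → ends 18
a at 18 (size 1, align 1) → ends 19
pad 5 to align 8 for b
b at 24 (size 8, align 8) → ends 32
total 32 bytes, alignment 8
data bytes 23, size 32 → padding 9

9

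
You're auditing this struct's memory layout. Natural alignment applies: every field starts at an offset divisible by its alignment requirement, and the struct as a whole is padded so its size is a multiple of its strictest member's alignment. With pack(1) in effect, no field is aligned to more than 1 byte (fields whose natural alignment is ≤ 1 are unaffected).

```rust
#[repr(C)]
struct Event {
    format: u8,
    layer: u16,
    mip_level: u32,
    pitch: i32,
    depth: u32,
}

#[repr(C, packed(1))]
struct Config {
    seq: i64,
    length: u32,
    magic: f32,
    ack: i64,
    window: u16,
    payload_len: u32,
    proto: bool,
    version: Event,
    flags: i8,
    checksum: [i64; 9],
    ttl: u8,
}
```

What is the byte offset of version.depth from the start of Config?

Event: @0: format [1B, align 1] → 1; +1 pad (align 2); @2: layer [2B, align 2] → 4; @4: mip_level [4B, align 4] → 8; @8: pitch [4B, align 4] → 12; @12: depth [4B, align 4] → 16; size 16, align 4
@0: seq [8B, align 1] → 8
@8: length [4B, align 1] → 12
@12: magic [4B, align 1] → 16
@16: ack [8B, align 1] → 24
@24: window [2B, align 1] → 26
@26: payload_len [4B, align 1] → 30
@30: proto [1B, align 1] → 31
@31: version [16B, align 1] → 47
within Event: depth at 12
31 + 12 = 43

43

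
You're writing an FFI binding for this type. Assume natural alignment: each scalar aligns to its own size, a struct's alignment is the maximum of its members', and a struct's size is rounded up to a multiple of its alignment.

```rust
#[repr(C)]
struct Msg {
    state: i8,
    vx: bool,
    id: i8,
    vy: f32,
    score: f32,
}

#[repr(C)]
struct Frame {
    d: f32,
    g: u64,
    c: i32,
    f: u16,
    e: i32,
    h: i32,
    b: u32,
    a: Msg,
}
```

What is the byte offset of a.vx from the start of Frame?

Msg: @0: state [1B, align 1] → 1; @1: vx [1B, align 1] → 2; @2: id [1B, align 1] → 3; +1 pad (align 4); @4: vy [4B, align 4] → 8; @8: score [4B, align 4] → 12; size 12, align 4
@0: d [4B, align 4] → 4
+4 pad (align 8)
@8: g [8B, align 8] → 16
@16: c [4B, align 4] → 20
@20: f [2B, align 2] → 22
+2 pad (align 4)
@24: e [4B, align 4] → 28
@28: h [4B, align 4] → 32
@32: b [4B, align 4] → 36
@36: a [12B, align 4] → 48
within Msg: vx at 1
36 + 1 = 37

37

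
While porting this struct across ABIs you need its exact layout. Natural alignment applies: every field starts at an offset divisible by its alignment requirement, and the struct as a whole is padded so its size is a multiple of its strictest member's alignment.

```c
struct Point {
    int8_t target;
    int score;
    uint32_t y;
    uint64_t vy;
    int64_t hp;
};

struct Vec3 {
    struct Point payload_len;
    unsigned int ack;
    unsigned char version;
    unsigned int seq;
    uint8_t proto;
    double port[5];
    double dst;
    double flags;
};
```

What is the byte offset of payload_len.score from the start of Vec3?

Point: 0..1  target  (1B, 1-aligned); 1..4  -- padding (3B); 4..8  score  (4B, 4-aligned); 8..12  y  (4B, 4-aligned); 12..16  -- padding (4B); 16..24  vy  (8B, 8-aligned); 24..32  hp  (8B, 8-aligned); sizeof = 32, alignof = 8
0..32  payload_len  (32B, 8-aligned)
within Point: score at 4
0 + 4 = 4

4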